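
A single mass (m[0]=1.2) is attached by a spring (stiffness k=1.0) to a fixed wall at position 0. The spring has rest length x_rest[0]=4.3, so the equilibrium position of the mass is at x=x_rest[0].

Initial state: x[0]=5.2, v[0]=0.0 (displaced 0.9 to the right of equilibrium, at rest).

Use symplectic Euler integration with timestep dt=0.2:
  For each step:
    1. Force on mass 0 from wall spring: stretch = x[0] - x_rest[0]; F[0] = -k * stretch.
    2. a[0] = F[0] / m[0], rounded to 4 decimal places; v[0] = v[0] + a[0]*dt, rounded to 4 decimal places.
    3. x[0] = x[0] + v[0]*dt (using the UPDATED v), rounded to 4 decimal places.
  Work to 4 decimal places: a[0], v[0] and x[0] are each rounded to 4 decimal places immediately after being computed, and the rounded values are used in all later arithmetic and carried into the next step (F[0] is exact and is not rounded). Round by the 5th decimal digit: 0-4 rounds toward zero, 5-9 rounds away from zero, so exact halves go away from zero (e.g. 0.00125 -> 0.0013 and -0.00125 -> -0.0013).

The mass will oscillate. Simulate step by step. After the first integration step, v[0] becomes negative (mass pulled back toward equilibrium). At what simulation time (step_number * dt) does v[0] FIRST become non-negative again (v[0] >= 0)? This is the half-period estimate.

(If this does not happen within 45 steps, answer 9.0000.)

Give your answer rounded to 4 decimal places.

Answer: 3.6000

Derivation:
Step 0: x=[5.2000] v=[0.0000]
Step 1: x=[5.1700] v=[-0.1500]
Step 2: x=[5.1110] v=[-0.2950]
Step 3: x=[5.0250] v=[-0.4302]
Step 4: x=[4.9148] v=[-0.5510]
Step 5: x=[4.7841] v=[-0.6535]
Step 6: x=[4.6373] v=[-0.7342]
Step 7: x=[4.4792] v=[-0.7904]
Step 8: x=[4.3151] v=[-0.8203]
Step 9: x=[4.1505] v=[-0.8228]
Step 10: x=[3.9909] v=[-0.7979]
Step 11: x=[3.8416] v=[-0.7464]
Step 12: x=[3.7076] v=[-0.6700]
Step 13: x=[3.5933] v=[-0.5713]
Step 14: x=[3.5026] v=[-0.4535]
Step 15: x=[3.4385] v=[-0.3206]
Step 16: x=[3.4031] v=[-0.1770]
Step 17: x=[3.3976] v=[-0.0275]
Step 18: x=[3.4222] v=[0.1229]
First v>=0 after going negative at step 18, time=3.6000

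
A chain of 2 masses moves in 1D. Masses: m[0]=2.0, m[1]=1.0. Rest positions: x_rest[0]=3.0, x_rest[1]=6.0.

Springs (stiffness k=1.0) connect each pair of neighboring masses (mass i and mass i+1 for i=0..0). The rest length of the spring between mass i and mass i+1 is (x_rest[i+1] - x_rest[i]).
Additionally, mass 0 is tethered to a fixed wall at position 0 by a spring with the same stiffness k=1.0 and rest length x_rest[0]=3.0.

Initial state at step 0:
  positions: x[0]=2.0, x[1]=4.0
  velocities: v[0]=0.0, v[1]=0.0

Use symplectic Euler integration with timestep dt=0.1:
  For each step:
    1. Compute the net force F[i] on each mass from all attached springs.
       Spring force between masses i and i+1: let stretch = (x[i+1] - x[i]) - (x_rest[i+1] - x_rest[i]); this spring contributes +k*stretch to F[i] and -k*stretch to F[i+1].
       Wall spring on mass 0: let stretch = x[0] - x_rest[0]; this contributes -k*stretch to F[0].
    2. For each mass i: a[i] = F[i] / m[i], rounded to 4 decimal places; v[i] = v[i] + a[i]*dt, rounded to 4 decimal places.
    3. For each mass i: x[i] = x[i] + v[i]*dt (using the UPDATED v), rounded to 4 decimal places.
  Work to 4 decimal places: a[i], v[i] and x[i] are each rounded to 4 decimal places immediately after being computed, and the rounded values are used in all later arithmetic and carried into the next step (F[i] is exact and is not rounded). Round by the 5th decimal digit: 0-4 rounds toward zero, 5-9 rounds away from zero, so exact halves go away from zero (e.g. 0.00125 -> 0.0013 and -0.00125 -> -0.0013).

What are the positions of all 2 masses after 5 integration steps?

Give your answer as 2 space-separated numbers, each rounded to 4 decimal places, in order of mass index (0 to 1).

Answer: 2.0018 4.1465

Derivation:
Step 0: x=[2.0000 4.0000] v=[0.0000 0.0000]
Step 1: x=[2.0000 4.0100] v=[0.0000 0.1000]
Step 2: x=[2.0001 4.0299] v=[0.0005 0.1990]
Step 3: x=[2.0003 4.0595] v=[0.0020 0.2960]
Step 4: x=[2.0008 4.0985] v=[0.0050 0.3901]
Step 5: x=[2.0018 4.1465] v=[0.0099 0.4803]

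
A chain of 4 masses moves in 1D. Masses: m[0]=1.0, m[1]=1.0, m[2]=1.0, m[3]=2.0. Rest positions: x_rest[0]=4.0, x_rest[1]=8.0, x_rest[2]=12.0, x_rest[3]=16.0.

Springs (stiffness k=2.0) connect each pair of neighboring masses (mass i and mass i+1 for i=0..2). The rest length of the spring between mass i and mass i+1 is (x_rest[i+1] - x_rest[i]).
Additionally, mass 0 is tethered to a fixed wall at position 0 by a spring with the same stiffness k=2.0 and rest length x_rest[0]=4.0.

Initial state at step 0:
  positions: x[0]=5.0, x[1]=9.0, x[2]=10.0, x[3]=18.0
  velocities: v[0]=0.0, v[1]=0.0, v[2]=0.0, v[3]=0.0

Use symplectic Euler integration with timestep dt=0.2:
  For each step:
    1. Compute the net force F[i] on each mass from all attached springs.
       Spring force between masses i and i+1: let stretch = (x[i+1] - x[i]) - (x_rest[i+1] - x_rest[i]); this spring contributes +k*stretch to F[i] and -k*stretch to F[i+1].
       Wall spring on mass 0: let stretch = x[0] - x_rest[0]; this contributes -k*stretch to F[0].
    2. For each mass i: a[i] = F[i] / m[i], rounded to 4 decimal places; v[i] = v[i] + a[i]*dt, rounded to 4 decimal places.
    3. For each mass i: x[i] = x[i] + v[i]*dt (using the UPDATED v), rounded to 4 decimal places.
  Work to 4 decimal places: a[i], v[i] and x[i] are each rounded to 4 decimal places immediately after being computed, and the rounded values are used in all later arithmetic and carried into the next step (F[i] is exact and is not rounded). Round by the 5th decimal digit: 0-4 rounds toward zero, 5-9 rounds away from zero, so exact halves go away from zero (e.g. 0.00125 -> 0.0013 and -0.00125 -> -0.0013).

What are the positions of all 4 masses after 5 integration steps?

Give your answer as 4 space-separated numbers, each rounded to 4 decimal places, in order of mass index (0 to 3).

Answer: 3.7511 7.5131 14.8663 16.4515

Derivation:
Step 0: x=[5.0000 9.0000 10.0000 18.0000] v=[0.0000 0.0000 0.0000 0.0000]
Step 1: x=[4.9200 8.7600 10.5600 17.8400] v=[-0.4000 -1.2000 2.8000 -0.8000]
Step 2: x=[4.7536 8.3568 11.5584 17.5488] v=[-0.8320 -2.0160 4.9920 -1.4560]
Step 3: x=[4.4952 7.9215 12.7799 17.1780] v=[-1.2922 -2.1766 6.1075 -1.8541]
Step 4: x=[4.1512 7.6007 13.9646 16.7913] v=[-1.7198 -1.6038 5.9234 -1.9337]
Step 5: x=[3.7511 7.5131 14.8663 16.4515] v=[-2.0005 -0.4380 4.5085 -1.6990]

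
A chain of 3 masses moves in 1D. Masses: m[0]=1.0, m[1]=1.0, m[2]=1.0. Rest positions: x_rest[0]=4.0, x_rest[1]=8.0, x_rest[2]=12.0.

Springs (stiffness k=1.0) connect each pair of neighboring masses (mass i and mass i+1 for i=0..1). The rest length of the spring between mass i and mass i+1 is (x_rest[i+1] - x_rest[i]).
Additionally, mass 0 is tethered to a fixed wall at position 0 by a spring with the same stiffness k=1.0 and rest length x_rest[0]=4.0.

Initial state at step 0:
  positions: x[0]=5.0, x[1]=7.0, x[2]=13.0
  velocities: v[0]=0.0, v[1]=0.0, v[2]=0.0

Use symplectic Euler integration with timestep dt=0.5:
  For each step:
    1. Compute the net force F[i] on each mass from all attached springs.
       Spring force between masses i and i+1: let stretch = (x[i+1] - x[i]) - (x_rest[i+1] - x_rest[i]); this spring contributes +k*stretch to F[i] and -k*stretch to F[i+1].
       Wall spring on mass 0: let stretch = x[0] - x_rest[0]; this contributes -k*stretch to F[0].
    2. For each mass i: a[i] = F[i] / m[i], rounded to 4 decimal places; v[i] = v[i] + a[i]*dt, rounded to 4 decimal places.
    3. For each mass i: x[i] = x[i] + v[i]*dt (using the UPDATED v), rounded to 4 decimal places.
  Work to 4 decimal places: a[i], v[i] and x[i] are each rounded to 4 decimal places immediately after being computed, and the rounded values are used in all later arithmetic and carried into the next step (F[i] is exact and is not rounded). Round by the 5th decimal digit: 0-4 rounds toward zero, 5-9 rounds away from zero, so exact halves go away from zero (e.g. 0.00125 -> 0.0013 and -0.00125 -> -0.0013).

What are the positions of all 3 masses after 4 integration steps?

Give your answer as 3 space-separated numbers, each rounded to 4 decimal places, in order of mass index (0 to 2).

Step 0: x=[5.0000 7.0000 13.0000] v=[0.0000 0.0000 0.0000]
Step 1: x=[4.2500 8.0000 12.5000] v=[-1.5000 2.0000 -1.0000]
Step 2: x=[3.3750 9.1875 11.8750] v=[-1.7500 2.3750 -1.2500]
Step 3: x=[3.1094 9.5938 11.5781] v=[-0.5313 0.8125 -0.5938]
Step 4: x=[3.6875 8.8750 11.7852] v=[1.1562 -1.4376 0.4141]

Answer: 3.6875 8.8750 11.7852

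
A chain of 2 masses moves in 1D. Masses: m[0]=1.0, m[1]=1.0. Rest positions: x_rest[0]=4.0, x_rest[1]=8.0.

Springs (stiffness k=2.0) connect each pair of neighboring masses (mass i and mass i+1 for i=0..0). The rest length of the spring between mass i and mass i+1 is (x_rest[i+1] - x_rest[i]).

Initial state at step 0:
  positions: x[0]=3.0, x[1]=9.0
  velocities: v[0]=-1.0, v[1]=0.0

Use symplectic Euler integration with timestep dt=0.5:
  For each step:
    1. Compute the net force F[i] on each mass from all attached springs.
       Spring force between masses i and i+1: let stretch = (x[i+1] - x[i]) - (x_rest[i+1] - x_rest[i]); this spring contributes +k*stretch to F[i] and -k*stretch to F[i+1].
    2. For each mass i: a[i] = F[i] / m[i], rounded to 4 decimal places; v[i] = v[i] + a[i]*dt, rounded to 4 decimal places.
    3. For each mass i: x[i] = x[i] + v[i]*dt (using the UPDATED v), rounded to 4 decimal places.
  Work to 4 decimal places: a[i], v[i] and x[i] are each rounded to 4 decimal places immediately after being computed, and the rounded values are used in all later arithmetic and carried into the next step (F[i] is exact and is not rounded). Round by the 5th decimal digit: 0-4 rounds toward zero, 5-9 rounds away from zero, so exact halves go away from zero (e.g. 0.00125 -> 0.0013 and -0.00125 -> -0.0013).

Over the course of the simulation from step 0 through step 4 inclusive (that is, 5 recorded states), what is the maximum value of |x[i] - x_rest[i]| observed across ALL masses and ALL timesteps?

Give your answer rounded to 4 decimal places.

Step 0: x=[3.0000 9.0000] v=[-1.0000 0.0000]
Step 1: x=[3.5000 8.0000] v=[1.0000 -2.0000]
Step 2: x=[4.2500 6.7500] v=[1.5000 -2.5000]
Step 3: x=[4.2500 6.2500] v=[0.0000 -1.0000]
Step 4: x=[3.2500 6.7500] v=[-2.0000 1.0000]
Max displacement = 1.7500

Answer: 1.7500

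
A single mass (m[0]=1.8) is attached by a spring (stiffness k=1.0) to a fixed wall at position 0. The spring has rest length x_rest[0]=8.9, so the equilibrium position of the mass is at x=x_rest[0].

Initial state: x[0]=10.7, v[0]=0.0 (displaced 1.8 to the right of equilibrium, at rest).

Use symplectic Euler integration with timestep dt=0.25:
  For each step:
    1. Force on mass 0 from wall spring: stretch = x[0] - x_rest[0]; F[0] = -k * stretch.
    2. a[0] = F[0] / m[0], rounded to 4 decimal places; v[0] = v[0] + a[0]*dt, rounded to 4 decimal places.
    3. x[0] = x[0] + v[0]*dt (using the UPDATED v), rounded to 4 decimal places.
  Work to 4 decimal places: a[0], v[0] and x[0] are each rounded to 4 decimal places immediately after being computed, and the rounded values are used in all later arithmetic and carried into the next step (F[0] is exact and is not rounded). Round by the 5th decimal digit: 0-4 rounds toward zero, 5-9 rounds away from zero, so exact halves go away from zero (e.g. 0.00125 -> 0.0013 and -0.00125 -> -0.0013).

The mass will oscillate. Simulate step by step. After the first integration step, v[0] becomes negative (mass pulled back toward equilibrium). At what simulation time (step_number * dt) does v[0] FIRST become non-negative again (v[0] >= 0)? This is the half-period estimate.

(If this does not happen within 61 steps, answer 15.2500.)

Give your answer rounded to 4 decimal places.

Answer: 4.2500

Derivation:
Step 0: x=[10.7000] v=[0.0000]
Step 1: x=[10.6375] v=[-0.2500]
Step 2: x=[10.5147] v=[-0.4913]
Step 3: x=[10.3358] v=[-0.7156]
Step 4: x=[10.1071] v=[-0.9150]
Step 5: x=[9.8364] v=[-1.0827]
Step 6: x=[9.5332] v=[-1.2128]
Step 7: x=[9.2080] v=[-1.3008]
Step 8: x=[8.8721] v=[-1.3436]
Step 9: x=[8.5372] v=[-1.3397]
Step 10: x=[8.2149] v=[-1.2893]
Step 11: x=[7.9164] v=[-1.1942]
Step 12: x=[7.6520] v=[-1.0576]
Step 13: x=[7.4309] v=[-0.8843]
Step 14: x=[7.2608] v=[-0.6803]
Step 15: x=[7.1477] v=[-0.4526]
Step 16: x=[7.0954] v=[-0.2092]
Step 17: x=[7.1058] v=[0.0415]
First v>=0 after going negative at step 17, time=4.2500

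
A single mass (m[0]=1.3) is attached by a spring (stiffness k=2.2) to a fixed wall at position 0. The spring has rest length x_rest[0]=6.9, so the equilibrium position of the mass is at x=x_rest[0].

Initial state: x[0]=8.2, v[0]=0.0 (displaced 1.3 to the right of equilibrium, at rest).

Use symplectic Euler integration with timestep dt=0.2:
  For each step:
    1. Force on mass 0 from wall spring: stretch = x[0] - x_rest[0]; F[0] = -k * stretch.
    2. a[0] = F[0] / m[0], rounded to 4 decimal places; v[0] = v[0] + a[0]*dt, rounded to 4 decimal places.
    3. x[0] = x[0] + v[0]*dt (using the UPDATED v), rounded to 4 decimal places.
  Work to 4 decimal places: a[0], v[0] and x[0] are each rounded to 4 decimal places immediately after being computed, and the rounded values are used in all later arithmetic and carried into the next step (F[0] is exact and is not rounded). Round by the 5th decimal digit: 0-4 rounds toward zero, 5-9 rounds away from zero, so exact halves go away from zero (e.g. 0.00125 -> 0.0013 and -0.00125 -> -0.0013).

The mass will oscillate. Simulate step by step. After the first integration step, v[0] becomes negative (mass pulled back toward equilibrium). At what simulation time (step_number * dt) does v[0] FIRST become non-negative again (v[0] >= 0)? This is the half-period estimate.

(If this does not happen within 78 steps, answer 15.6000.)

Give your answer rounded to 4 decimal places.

Answer: 2.6000

Derivation:
Step 0: x=[8.2000] v=[0.0000]
Step 1: x=[8.1120] v=[-0.4400]
Step 2: x=[7.9420] v=[-0.8502]
Step 3: x=[7.7014] v=[-1.2029]
Step 4: x=[7.4066] v=[-1.4741]
Step 5: x=[7.0775] v=[-1.6456]
Step 6: x=[6.7364] v=[-1.7057]
Step 7: x=[6.4063] v=[-1.6503]
Step 8: x=[6.1097] v=[-1.4832]
Step 9: x=[5.8666] v=[-1.2157]
Step 10: x=[5.6934] v=[-0.8659]
Step 11: x=[5.6019] v=[-0.4575]
Step 12: x=[5.5983] v=[-0.0181]
Step 13: x=[5.6828] v=[0.4225]
First v>=0 after going negative at step 13, time=2.6000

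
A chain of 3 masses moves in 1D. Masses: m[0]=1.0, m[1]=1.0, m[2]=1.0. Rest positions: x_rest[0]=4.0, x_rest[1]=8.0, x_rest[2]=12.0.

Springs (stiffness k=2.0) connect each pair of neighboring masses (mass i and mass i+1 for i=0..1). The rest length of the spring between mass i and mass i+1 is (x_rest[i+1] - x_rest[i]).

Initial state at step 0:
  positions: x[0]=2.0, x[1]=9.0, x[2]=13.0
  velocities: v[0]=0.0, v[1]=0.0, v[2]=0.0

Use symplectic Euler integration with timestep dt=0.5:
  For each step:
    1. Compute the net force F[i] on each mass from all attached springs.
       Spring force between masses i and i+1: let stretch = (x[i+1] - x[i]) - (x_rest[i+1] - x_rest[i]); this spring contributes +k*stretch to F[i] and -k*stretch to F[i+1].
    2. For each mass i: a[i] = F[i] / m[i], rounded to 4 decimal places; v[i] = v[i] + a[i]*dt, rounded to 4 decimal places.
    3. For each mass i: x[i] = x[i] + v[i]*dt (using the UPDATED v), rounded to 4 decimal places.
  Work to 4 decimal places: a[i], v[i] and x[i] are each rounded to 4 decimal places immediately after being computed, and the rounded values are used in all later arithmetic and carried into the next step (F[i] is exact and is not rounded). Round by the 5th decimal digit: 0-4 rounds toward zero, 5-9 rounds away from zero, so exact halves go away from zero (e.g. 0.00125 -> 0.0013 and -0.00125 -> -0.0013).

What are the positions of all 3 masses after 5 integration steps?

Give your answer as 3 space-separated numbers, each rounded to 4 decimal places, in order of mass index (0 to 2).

Answer: 4.7188 8.7188 10.5625

Derivation:
Step 0: x=[2.0000 9.0000 13.0000] v=[0.0000 0.0000 0.0000]
Step 1: x=[3.5000 7.5000 13.0000] v=[3.0000 -3.0000 0.0000]
Step 2: x=[5.0000 6.7500 12.2500] v=[3.0000 -1.5000 -1.5000]
Step 3: x=[5.3750 7.8750 10.7500] v=[0.7500 2.2500 -3.0000]
Step 4: x=[5.0000 9.1875 9.8125] v=[-0.7500 2.6250 -1.8750]
Step 5: x=[4.7188 8.7188 10.5625] v=[-0.5625 -0.9375 1.5000]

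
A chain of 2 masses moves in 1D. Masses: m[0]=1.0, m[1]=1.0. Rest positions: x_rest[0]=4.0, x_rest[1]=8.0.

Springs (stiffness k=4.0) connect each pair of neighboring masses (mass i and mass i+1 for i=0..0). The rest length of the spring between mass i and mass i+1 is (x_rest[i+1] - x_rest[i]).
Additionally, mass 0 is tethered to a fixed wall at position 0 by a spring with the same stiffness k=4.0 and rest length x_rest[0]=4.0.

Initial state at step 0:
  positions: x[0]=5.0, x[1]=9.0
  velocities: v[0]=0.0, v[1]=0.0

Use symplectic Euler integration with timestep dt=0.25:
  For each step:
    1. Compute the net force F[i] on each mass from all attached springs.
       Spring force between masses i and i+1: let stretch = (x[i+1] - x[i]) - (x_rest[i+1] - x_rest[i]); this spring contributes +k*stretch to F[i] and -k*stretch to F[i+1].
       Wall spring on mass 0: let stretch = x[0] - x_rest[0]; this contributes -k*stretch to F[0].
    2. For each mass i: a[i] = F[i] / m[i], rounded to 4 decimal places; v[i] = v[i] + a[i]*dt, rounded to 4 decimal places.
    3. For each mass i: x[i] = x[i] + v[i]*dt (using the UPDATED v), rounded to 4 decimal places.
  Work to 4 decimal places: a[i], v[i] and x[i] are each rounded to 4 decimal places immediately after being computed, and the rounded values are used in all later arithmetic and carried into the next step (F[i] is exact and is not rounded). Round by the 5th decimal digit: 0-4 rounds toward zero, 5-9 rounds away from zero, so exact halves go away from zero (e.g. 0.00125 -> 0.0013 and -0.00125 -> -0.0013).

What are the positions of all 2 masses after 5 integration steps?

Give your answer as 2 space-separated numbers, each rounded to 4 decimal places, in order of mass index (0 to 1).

Step 0: x=[5.0000 9.0000] v=[0.0000 0.0000]
Step 1: x=[4.7500 9.0000] v=[-1.0000 0.0000]
Step 2: x=[4.3750 8.9375] v=[-1.5000 -0.2500]
Step 3: x=[4.0469 8.7344] v=[-1.3125 -0.8125]
Step 4: x=[3.8789 8.3594] v=[-0.6719 -1.5000]
Step 5: x=[3.8613 7.8643] v=[-0.0703 -1.9805]

Answer: 3.8613 7.8643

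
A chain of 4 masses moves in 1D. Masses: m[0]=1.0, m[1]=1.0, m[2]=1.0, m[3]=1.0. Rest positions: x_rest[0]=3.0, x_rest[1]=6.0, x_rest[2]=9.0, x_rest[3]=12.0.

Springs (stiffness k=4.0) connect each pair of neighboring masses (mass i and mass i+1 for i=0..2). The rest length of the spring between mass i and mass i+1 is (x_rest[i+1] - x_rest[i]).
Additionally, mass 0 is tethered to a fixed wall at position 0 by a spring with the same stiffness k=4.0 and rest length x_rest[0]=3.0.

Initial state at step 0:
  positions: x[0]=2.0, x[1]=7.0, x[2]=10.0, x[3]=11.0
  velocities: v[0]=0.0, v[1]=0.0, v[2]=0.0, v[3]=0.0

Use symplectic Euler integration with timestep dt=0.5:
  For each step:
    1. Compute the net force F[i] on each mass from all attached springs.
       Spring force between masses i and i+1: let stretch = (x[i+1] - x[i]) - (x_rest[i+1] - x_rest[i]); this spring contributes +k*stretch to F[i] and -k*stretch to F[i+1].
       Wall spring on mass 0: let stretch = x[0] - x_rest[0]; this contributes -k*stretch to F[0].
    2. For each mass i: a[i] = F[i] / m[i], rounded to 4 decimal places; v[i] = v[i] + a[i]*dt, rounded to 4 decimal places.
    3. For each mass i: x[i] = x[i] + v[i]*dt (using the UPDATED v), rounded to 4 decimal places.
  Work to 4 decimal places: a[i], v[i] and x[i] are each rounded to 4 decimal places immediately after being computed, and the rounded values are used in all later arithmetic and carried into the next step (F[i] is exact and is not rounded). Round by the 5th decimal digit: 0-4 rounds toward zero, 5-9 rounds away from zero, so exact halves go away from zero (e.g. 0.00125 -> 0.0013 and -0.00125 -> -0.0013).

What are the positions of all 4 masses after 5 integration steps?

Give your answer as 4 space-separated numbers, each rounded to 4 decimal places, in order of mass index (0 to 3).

Step 0: x=[2.0000 7.0000 10.0000 11.0000] v=[0.0000 0.0000 0.0000 0.0000]
Step 1: x=[5.0000 5.0000 8.0000 13.0000] v=[6.0000 -4.0000 -4.0000 4.0000]
Step 2: x=[3.0000 6.0000 8.0000 13.0000] v=[-4.0000 2.0000 0.0000 0.0000]
Step 3: x=[1.0000 6.0000 11.0000 11.0000] v=[-4.0000 0.0000 6.0000 -4.0000]
Step 4: x=[3.0000 6.0000 9.0000 12.0000] v=[4.0000 0.0000 -4.0000 2.0000]
Step 5: x=[5.0000 6.0000 7.0000 13.0000] v=[4.0000 0.0000 -4.0000 2.0000]

Answer: 5.0000 6.0000 7.0000 13.0000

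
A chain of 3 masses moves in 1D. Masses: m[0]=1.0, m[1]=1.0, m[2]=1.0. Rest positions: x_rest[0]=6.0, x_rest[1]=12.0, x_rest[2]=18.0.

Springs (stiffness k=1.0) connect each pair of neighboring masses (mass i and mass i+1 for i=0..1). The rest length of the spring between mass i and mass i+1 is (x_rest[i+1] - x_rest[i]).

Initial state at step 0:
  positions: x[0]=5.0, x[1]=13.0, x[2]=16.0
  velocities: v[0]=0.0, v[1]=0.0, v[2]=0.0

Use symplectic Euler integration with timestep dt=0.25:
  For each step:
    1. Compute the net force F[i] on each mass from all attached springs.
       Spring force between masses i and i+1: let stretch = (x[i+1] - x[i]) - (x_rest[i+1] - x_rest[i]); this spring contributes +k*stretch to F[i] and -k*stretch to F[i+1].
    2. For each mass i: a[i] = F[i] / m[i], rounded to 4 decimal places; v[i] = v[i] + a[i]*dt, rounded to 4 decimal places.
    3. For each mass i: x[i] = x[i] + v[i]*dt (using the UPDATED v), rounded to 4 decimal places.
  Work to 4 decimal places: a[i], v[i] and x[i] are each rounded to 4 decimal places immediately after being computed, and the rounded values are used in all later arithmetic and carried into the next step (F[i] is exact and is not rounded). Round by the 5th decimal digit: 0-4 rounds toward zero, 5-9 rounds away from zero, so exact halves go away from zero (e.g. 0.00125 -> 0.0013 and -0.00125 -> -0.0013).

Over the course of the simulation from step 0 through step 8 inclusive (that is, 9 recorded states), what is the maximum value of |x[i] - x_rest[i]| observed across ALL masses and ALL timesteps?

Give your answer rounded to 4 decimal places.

Step 0: x=[5.0000 13.0000 16.0000] v=[0.0000 0.0000 0.0000]
Step 1: x=[5.1250 12.6875 16.1875] v=[0.5000 -1.2500 0.7500]
Step 2: x=[5.3477 12.1211 16.5313] v=[0.8906 -2.2656 1.3750]
Step 3: x=[5.6187 11.4070 16.9744] v=[1.0840 -2.8564 1.7725]
Step 4: x=[5.8765 10.6791 17.4446] v=[1.0311 -2.9116 1.8807]
Step 5: x=[6.0595 10.0739 17.8669] v=[0.7318 -2.4209 1.6893]
Step 6: x=[6.1184 9.7048 18.1772] v=[0.2354 -1.4763 1.2411]
Step 7: x=[6.0264 9.6411 18.3330] v=[-0.3680 -0.2548 0.6230]
Step 8: x=[5.7853 9.8947 18.3205] v=[-0.9643 1.0145 -0.0500]
Max displacement = 2.3589

Answer: 2.3589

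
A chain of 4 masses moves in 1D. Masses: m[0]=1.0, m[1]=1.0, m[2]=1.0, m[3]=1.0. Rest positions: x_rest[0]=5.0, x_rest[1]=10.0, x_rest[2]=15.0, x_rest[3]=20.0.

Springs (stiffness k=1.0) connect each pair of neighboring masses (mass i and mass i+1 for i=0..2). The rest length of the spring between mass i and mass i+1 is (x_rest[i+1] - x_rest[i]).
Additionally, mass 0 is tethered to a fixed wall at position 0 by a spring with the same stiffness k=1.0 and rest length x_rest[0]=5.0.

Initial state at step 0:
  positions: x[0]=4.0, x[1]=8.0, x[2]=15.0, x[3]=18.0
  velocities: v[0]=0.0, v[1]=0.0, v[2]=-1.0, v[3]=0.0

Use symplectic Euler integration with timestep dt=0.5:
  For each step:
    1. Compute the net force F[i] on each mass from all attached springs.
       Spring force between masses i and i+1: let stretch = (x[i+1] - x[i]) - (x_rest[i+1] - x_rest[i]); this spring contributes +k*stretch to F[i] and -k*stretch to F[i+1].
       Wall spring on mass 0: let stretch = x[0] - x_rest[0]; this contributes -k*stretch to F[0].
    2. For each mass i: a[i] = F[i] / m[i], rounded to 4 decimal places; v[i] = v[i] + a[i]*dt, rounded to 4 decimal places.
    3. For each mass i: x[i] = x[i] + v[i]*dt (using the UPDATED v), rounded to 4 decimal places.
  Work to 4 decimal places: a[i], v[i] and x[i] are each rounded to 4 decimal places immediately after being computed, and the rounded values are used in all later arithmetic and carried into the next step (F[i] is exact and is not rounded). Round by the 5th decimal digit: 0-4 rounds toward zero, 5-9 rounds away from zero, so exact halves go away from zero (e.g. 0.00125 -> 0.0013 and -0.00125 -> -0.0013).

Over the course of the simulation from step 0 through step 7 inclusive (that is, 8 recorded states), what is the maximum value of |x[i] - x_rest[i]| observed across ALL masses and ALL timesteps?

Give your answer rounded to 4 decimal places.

Step 0: x=[4.0000 8.0000 15.0000 18.0000] v=[0.0000 0.0000 -1.0000 0.0000]
Step 1: x=[4.0000 8.7500 13.5000 18.5000] v=[0.0000 1.5000 -3.0000 1.0000]
Step 2: x=[4.1875 9.5000 12.0625 19.0000] v=[0.3750 1.5000 -2.8750 1.0000]
Step 3: x=[4.6563 9.5625 11.7188 19.0157] v=[0.9375 0.1250 -0.6875 0.0313]
Step 4: x=[5.1876 8.9375 12.6602 18.4571] v=[1.0625 -1.2500 1.8828 -1.1172]
Step 5: x=[5.3595 8.3057 14.1202 17.6993] v=[0.3437 -1.2636 2.9199 -1.5157]
Step 6: x=[4.9280 8.3910 15.0213 17.2967] v=[-0.8630 0.1706 1.8022 -0.8053]
Step 7: x=[4.1303 9.2682 14.8337 17.5752] v=[-1.5955 1.7543 -0.3753 0.5570]
Max displacement = 3.2812

Answer: 3.2812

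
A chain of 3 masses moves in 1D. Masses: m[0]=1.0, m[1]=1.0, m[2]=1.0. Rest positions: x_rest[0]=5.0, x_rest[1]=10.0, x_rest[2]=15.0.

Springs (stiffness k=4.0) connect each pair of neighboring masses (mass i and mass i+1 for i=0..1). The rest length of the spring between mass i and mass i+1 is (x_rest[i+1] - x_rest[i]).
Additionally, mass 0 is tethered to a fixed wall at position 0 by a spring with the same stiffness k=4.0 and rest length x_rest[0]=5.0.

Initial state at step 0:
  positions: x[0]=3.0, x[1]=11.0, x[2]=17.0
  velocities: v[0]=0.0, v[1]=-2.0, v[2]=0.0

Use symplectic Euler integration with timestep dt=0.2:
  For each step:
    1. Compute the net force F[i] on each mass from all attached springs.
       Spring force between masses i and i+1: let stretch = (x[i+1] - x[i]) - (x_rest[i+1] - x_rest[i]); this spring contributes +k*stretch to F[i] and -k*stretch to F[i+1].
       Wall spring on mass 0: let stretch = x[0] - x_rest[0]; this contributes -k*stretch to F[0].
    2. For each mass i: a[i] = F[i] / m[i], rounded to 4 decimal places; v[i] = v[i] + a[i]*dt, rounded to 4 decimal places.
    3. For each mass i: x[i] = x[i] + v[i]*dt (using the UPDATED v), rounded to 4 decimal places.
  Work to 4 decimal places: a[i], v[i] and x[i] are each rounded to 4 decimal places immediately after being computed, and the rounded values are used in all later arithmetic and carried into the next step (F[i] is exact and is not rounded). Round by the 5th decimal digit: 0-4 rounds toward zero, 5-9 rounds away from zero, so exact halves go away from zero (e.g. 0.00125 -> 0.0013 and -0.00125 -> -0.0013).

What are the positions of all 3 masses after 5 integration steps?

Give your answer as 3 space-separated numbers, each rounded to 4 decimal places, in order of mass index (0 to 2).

Step 0: x=[3.0000 11.0000 17.0000] v=[0.0000 -2.0000 0.0000]
Step 1: x=[3.8000 10.2800 16.8400] v=[4.0000 -3.6000 -0.8000]
Step 2: x=[5.0288 9.5728 16.4304] v=[6.1440 -3.5360 -2.0480]
Step 3: x=[6.1800 9.2358 15.7236] v=[5.7562 -1.6851 -3.5341]
Step 4: x=[6.8314 9.4479 14.7787] v=[3.2568 1.0605 -4.7243]
Step 5: x=[6.8084 10.0943 13.7809] v=[-0.1151 3.2319 -4.9889]

Answer: 6.8084 10.0943 13.7809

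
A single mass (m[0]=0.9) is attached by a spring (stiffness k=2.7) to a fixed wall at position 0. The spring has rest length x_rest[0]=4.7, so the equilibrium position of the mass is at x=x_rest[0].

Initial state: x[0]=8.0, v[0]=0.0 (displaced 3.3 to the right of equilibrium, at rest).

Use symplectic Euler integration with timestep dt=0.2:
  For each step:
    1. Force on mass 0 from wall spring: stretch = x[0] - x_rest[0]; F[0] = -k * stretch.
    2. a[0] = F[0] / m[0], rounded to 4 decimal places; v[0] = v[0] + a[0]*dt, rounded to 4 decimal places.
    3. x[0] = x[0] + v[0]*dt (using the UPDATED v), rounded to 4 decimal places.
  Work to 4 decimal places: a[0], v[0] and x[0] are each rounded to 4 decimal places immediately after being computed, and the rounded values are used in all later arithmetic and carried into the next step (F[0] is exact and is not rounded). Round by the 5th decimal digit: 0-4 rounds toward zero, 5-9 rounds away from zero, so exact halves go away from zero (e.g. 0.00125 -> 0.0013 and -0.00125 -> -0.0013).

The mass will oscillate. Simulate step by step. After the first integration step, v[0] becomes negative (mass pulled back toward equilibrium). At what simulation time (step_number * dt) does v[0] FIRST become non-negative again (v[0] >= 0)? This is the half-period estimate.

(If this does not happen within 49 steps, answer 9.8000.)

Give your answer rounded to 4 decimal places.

Answer: 2.0000

Derivation:
Step 0: x=[8.0000] v=[0.0000]
Step 1: x=[7.6040] v=[-1.9800]
Step 2: x=[6.8595] v=[-3.7224]
Step 3: x=[5.8559] v=[-5.0181]
Step 4: x=[4.7136] v=[-5.7116]
Step 5: x=[3.5696] v=[-5.7198]
Step 6: x=[2.5613] v=[-5.0416]
Step 7: x=[1.8096] v=[-3.7584]
Step 8: x=[1.4048] v=[-2.0242]
Step 9: x=[1.3954] v=[-0.0471]
Step 10: x=[1.7825] v=[1.9357]
First v>=0 after going negative at step 10, time=2.0000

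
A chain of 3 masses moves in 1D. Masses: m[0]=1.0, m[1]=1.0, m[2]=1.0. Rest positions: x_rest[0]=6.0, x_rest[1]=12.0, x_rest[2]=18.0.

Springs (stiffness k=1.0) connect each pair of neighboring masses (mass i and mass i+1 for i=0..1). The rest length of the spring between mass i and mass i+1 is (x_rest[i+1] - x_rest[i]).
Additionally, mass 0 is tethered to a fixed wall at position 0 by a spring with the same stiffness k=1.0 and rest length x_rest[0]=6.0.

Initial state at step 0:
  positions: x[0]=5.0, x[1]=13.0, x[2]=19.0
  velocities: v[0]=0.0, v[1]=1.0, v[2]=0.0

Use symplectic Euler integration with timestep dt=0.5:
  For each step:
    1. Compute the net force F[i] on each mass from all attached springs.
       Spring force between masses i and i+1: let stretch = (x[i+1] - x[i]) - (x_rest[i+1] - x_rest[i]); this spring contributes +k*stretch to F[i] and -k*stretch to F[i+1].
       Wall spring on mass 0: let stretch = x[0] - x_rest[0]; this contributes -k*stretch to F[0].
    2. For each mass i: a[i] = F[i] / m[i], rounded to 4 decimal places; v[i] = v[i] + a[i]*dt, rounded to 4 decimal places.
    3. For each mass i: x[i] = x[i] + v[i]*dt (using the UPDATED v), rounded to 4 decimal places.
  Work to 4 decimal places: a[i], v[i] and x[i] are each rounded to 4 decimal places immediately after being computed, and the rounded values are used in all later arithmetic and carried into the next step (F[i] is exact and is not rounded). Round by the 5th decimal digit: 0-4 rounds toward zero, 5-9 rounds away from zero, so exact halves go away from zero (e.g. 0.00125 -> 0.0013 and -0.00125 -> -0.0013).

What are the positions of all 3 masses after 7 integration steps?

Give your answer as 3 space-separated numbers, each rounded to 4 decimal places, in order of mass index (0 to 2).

Answer: 5.6109 13.3308 18.7806

Derivation:
Step 0: x=[5.0000 13.0000 19.0000] v=[0.0000 1.0000 0.0000]
Step 1: x=[5.7500 13.0000 19.0000] v=[1.5000 0.0000 0.0000]
Step 2: x=[6.8750 12.6875 19.0000] v=[2.2500 -0.6250 0.0000]
Step 3: x=[7.7344 12.5000 18.9219] v=[1.7188 -0.3750 -0.1563]
Step 4: x=[7.8516 12.7266 18.7383] v=[0.2344 0.4532 -0.3673]
Step 5: x=[7.2247 13.2374 18.5517] v=[-1.2539 1.0216 -0.3732]
Step 6: x=[6.2948 13.5736 18.5365] v=[-1.8599 0.6724 -0.0304]
Step 7: x=[5.6109 13.3308 18.7806] v=[-1.3679 -0.4856 0.4882]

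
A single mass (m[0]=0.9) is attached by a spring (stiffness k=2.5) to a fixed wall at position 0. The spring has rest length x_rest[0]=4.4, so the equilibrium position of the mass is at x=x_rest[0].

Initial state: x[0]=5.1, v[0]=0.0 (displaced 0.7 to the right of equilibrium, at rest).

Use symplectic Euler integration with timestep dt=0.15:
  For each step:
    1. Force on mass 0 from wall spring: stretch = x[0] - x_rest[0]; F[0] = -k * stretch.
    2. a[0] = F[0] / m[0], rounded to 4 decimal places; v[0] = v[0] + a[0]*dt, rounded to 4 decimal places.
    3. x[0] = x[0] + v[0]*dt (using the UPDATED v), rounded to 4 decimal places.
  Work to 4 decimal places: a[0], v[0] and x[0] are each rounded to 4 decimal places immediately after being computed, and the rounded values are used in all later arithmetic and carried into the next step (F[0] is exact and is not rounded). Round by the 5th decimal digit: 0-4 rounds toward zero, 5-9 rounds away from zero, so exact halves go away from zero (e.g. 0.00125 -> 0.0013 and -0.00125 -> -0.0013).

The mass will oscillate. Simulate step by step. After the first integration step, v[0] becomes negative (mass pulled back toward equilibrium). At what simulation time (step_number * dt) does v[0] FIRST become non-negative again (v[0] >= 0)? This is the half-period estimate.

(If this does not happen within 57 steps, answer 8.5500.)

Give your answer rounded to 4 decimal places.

Answer: 1.9500

Derivation:
Step 0: x=[5.1000] v=[0.0000]
Step 1: x=[5.0562] v=[-0.2917]
Step 2: x=[4.9714] v=[-0.5651]
Step 3: x=[4.8509] v=[-0.8032]
Step 4: x=[4.7022] v=[-0.9911]
Step 5: x=[4.5347] v=[-1.1170]
Step 6: x=[4.3587] v=[-1.1731]
Step 7: x=[4.1853] v=[-1.1559]
Step 8: x=[4.0253] v=[-1.0664]
Step 9: x=[3.8888] v=[-0.9103]
Step 10: x=[3.7842] v=[-0.6973]
Step 11: x=[3.7181] v=[-0.4407]
Step 12: x=[3.6946] v=[-0.1566]
Step 13: x=[3.7152] v=[0.1373]
First v>=0 after going negative at step 13, time=1.9500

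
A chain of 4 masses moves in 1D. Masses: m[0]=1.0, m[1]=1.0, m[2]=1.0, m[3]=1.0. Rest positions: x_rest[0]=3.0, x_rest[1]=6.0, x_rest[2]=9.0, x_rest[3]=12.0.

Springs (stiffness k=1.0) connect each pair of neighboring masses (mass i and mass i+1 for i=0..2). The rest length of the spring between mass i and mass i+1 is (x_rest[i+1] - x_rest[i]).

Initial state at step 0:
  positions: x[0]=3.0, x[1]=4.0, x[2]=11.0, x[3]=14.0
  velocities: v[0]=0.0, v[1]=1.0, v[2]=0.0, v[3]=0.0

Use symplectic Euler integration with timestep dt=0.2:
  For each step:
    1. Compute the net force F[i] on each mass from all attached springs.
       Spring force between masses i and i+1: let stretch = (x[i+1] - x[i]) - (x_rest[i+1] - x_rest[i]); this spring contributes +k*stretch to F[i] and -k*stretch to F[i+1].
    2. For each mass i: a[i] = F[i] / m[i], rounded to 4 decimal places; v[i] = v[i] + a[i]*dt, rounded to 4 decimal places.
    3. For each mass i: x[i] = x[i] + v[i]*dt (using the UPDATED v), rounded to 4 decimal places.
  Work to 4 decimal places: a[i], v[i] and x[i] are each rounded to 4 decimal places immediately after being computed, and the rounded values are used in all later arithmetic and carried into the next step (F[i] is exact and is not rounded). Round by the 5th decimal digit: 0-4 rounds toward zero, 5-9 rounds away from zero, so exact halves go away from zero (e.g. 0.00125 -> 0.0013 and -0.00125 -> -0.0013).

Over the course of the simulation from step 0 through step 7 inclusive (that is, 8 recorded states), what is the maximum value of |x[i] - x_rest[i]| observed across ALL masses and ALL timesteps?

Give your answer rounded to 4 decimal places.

Answer: 2.5122

Derivation:
Step 0: x=[3.0000 4.0000 11.0000 14.0000] v=[0.0000 1.0000 0.0000 0.0000]
Step 1: x=[2.9200 4.4400 10.8400 14.0000] v=[-0.4000 2.2000 -0.8000 0.0000]
Step 2: x=[2.7808 5.0752 10.5504 13.9936] v=[-0.6960 3.1760 -1.4480 -0.0320]
Step 3: x=[2.6134 5.8376 10.1795 13.9695] v=[-0.8371 3.8122 -1.8544 -0.1206]
Step 4: x=[2.4549 6.6447 9.7865 13.9138] v=[-0.7923 4.0357 -1.9648 -0.2786]
Step 5: x=[2.3440 7.4099 9.4330 13.8130] v=[-0.5543 3.8261 -1.7677 -0.5041]
Step 6: x=[2.3158 8.0534 9.1737 13.6570] v=[-0.1411 3.2175 -1.2963 -0.7801]
Step 7: x=[2.3971 8.5122 9.0490 13.4416] v=[0.4064 2.2940 -0.6237 -1.0768]
Max displacement = 2.5122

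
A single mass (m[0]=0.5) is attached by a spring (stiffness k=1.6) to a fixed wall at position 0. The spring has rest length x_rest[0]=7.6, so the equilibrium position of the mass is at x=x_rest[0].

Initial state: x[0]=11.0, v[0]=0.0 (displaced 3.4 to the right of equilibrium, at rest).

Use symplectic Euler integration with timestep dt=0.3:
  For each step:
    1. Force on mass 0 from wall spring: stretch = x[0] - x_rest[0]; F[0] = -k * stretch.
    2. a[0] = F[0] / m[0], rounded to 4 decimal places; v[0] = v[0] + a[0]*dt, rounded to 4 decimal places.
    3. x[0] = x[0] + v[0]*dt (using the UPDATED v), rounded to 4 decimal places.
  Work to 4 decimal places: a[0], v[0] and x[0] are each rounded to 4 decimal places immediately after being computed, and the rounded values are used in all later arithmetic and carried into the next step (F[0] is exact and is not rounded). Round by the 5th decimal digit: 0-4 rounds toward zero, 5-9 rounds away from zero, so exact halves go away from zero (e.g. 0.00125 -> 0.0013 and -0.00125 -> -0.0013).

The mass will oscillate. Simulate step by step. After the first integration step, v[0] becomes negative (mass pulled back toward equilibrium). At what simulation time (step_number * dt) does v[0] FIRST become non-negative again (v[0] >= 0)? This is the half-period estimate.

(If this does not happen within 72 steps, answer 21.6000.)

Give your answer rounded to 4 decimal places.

Step 0: x=[11.0000] v=[0.0000]
Step 1: x=[10.0208] v=[-3.2640]
Step 2: x=[8.3444] v=[-5.5880]
Step 3: x=[6.4536] v=[-6.3026]
Step 4: x=[4.8930] v=[-5.2021]
Step 5: x=[4.1120] v=[-2.6034]
Step 6: x=[4.3355] v=[0.7451]
First v>=0 after going negative at step 6, time=1.8000

Answer: 1.8000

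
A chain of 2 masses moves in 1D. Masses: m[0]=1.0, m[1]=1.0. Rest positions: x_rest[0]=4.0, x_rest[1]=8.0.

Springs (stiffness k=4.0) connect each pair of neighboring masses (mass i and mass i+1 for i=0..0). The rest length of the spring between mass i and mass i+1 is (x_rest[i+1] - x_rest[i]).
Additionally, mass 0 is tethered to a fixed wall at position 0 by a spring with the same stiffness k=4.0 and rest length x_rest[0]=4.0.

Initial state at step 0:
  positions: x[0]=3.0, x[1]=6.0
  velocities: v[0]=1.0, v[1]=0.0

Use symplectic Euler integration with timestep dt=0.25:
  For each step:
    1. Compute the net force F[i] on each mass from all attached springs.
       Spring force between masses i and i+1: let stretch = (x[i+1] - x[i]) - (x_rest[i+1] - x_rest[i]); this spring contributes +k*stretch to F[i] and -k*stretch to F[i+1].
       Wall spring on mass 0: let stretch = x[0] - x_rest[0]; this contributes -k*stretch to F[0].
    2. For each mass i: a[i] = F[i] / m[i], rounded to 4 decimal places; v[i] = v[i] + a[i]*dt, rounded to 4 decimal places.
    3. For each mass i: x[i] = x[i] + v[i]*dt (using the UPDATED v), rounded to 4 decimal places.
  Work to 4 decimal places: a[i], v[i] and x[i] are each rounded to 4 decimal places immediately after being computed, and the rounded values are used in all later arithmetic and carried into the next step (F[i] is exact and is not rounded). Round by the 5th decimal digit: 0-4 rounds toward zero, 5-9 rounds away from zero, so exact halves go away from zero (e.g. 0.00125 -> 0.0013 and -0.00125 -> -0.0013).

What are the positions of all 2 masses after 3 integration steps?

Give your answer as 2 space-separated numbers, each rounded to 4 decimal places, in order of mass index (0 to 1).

Step 0: x=[3.0000 6.0000] v=[1.0000 0.0000]
Step 1: x=[3.2500 6.2500] v=[1.0000 1.0000]
Step 2: x=[3.4375 6.7500] v=[0.7500 2.0000]
Step 3: x=[3.5938 7.4219] v=[0.6250 2.6875]

Answer: 3.5938 7.4219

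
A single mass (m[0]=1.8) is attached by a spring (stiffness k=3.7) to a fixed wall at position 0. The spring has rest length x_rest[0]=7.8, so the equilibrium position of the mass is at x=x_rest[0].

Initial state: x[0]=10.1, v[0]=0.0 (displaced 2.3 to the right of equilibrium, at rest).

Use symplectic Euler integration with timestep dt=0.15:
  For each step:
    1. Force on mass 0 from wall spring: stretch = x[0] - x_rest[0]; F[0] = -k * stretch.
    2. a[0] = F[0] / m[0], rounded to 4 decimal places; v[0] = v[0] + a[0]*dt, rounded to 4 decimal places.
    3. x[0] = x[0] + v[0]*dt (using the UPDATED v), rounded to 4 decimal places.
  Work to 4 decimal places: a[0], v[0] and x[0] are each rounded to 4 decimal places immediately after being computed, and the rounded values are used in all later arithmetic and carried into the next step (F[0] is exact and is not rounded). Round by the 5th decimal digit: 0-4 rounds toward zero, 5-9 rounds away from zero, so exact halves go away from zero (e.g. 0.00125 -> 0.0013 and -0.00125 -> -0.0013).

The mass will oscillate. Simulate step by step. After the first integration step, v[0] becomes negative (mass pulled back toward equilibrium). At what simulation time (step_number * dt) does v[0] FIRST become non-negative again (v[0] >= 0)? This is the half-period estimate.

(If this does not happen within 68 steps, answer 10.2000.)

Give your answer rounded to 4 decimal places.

Answer: 2.2500

Derivation:
Step 0: x=[10.1000] v=[0.0000]
Step 1: x=[9.9936] v=[-0.7092]
Step 2: x=[9.7858] v=[-1.3856]
Step 3: x=[9.4861] v=[-1.9979]
Step 4: x=[9.1084] v=[-2.5178]
Step 5: x=[8.6702] v=[-2.9212]
Step 6: x=[8.1918] v=[-3.1895]
Step 7: x=[7.6953] v=[-3.3103]
Step 8: x=[7.2036] v=[-3.2780]
Step 9: x=[6.7395] v=[-3.0941]
Step 10: x=[6.3244] v=[-2.7671]
Step 11: x=[5.9776] v=[-2.3121]
Step 12: x=[5.7151] v=[-1.7502]
Step 13: x=[5.5490] v=[-1.1074]
Step 14: x=[5.4870] v=[-0.4133]
Step 15: x=[5.5320] v=[0.2999]
First v>=0 after going negative at step 15, time=2.2500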